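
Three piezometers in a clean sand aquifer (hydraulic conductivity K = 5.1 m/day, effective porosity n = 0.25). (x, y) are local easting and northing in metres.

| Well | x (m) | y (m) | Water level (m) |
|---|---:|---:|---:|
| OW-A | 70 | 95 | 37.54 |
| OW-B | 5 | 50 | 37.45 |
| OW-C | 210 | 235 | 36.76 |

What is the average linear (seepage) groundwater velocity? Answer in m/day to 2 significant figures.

Differences from OW-A: to OW-B (Δx, Δy, Δh) = (-65, -45, -0.09); to OW-C = (140, 140, -0.78).
Determinant of the coordinate differences = (-65)·140 − 140·(-45) = -2800.
∂h/∂x = [(-0.09)·140 − (-0.78)·(-45)] / -2800 = +0.01704
∂h/∂y = [(-65)·(-0.78) − 140·(-0.09)] / -2800 = -0.02261
|∇h| = √(0.01704² + -0.02261²) = 0.02831
Seepage velocity v = K·i/n = 5.1 × 0.02831 / 0.25 = 0.5775 m/day.

0.58 m/day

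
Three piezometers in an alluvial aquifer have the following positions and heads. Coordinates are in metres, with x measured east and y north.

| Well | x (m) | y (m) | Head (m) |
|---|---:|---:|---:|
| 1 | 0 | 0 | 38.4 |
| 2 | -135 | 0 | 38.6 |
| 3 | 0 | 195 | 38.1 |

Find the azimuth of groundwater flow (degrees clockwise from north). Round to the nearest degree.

044°

∂h/∂x = (38.6 − 38.4) / (-135 − 0) = -0.001481
∂h/∂y = (38.1 − 38.4) / (195 − 0) = -0.001538
Flow direction (−∇h) has components (+0.001481 E, +0.001538 N).
Azimuth = atan2(E, N) = atan2(+0.001481, +0.001538) = 43.9° ≈ 044°.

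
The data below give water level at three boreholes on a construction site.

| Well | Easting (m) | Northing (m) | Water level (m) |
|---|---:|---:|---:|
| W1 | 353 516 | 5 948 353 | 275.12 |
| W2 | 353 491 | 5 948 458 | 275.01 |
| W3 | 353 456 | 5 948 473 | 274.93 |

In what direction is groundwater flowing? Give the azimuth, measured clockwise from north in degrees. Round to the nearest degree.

285°

Three-point gradient (reference W1): Δ to W2 = (-25, 105, -0.11), Δ to W3 = (-60, 120, -0.19).
∂h/∂x = +0.002045, ∂h/∂y = -0.0005606 (det = 3300).
Flow direction (−∇h) has components (-0.002045 E, +0.0005606 N).
Azimuth = atan2(E, N) = atan2(-0.002045, +0.0005606) = 285.3° ≈ 285°.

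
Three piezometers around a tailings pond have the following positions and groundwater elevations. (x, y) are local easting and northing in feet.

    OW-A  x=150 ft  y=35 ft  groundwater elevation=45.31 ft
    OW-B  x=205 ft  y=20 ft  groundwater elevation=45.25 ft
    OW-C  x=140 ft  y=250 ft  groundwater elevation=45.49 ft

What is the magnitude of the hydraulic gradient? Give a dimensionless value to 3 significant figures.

0.00118

Differences from OW-A: to OW-B (Δx, Δy, Δh) = (55, -15, -0.06); to OW-C = (-10, 215, +0.18).
Solve a·Δx + b·Δy = Δh: det = 55·215 − (-10)·(-15) = 11675.
∂h/∂x = [(-0.06)·215 − (+0.18)·(-15)] / 11675 = -0.0008737
∂h/∂y = [55·(+0.18) − (-10)·(-0.06)] / 11675 = +0.0007966
|∇h| = √(-0.0008737² + 0.0007966²) = 0.001182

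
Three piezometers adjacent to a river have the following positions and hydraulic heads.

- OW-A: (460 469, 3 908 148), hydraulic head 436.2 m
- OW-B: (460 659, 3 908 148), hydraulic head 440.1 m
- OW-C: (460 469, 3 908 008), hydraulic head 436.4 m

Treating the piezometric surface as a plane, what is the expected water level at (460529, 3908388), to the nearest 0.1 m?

437.1 m

∂h/∂x = (440.1 − 436.2) / (460659 − 460469) = +0.02053
∂h/∂y = (436.4 − 436.2) / (3908008 − 3908148) = -0.001429
h(460529, 3908388) = 436.2 + (+0.02053)·(60) + (-0.001429)·(240) = 436.2 +1.232 -0.343 = 437.089 m.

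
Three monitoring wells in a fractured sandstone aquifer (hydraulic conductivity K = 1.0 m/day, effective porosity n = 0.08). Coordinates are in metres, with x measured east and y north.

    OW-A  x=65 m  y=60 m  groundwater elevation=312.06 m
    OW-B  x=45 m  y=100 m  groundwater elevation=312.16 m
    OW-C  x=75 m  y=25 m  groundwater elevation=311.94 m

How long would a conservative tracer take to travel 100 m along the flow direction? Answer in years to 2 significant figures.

3.4 years

With h = a·x + b·y + c and OW-A as origin, the differences give:
  (-20)·a + 40·b = +0.10
  10·a + (-35)·b = -0.12
Eliminate b (×(-35) and ×40, subtract): 300·a = 1.300 → a = ∂h/∂x = +0.004333
Back-substitute: b = ∂h/∂y = +0.004667.
|∇h| = √(0.004333² + 0.004667²) = 0.006368
Seepage velocity v = K·i/n = 1.0 × 0.006368 / 0.08 = 0.0796 m/day.
t = 100 / 0.0796 = 1256 days = 3.44 years.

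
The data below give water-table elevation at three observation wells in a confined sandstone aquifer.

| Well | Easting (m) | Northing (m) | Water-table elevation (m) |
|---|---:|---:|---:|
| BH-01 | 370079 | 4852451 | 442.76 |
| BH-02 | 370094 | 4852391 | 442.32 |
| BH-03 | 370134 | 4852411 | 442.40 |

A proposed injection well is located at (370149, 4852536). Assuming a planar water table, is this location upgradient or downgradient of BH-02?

upgradient

Taking BH-01 as reference: BH-02−BH-01 = (15, -60, -0.44); BH-03−BH-01 = (55, -40, -0.36).
Determinant of the coordinate differences = 15·(-40) − 55·(-60) = 2700.
∂h/∂x = [(-0.44)·(-40) − (-0.36)·(-60)] / 2700 = -0.001481
∂h/∂y = [15·(-0.36) − 55·(-0.44)] / 2700 = +0.006963
Head at (370149, 4852536) = 442.76 + (-0.001481)·(70) + (+0.006963)·(85) = 443.25 m.
That is higher than the 442.32 m at BH-02, so the point is upgradient.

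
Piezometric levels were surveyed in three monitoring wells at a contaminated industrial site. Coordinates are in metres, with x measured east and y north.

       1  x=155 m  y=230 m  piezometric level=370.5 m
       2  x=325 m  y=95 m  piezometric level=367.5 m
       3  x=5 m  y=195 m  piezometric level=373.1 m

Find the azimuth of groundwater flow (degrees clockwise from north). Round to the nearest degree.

Differences from 1: to 2 (Δx, Δy, Δh) = (170, -135, -3.0); to 3 = (-150, -35, +2.6).
Determinant of the coordinate differences = 170·(-35) − (-150)·(-135) = -26200.
∂h/∂x = [(-3.0)·(-35) − (+2.6)·(-135)] / -26200 = -0.01740
∂h/∂y = [170·(+2.6) − (-150)·(-3.0)] / -26200 = +0.0003053
Flow direction (−∇h) has components (+0.01740 E, -0.0003053 N).
Azimuth = atan2(E, N) = atan2(+0.01740, -0.0003053) = 91.0° ≈ 091°.

091°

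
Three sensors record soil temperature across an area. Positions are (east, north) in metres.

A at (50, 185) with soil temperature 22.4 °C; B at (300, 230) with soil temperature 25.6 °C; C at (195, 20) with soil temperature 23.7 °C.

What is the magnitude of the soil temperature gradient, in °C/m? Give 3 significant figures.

0.0126 °C/m

Taking A as reference: B−A = (250, 45, +3.2); C−A = (145, -165, +1.3).
Determinant of the coordinate differences = 250·(-165) − 145·45 = -47775.
∂T/∂x = [(+3.2)·(-165) − (+1.3)·45] / -47775 = +0.01228
∂T/∂y = [250·(+1.3) − 145·(+3.2)] / -47775 = +0.002909
|∇f| = √(0.01228² + 0.002909²) = 0.01262 °C/m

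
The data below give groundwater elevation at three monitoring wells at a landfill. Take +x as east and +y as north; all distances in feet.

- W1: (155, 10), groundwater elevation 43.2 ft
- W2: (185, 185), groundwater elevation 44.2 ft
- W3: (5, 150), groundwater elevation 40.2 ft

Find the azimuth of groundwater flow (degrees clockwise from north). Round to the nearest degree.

265°

Taking W1 as reference: W2−W1 = (30, 175, +1.0); W3−W1 = (-150, 140, -3.0).
Solve a·Δx + b·Δy = Δh: det = 30·140 − (-150)·175 = 30450.
∂h/∂x = [(+1.0)·140 − (-3.0)·175] / 30450 = +0.02184
∂h/∂y = [30·(-3.0) − (-150)·(+1.0)] / 30450 = +0.001970
Flow direction (−∇h) has components (-0.02184 E, -0.001970 N).
Azimuth = atan2(E, N) = atan2(-0.02184, -0.001970) = 264.8° ≈ 265°.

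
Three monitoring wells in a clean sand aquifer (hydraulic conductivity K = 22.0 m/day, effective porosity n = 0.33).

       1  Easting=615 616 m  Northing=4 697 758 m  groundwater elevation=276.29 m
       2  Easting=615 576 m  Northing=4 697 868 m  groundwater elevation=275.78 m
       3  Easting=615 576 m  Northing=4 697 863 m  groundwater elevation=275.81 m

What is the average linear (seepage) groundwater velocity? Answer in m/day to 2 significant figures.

With h = a·x + b·y + c and 1 as origin, the differences give:
  (-40)·a + 110·b = -0.51
  (-40)·a + 105·b = -0.48
Eliminate b (×105 and ×110, subtract): 200·a = -0.750 → a = ∂h/∂x = -0.003750
Back-substitute: b = ∂h/∂y = -0.006000.
|∇h| = √(-0.003750² + -0.006000²) = 0.007075
Seepage velocity v = K·i/n = 22.0 × 0.007075 / 0.33 = 0.4717 m/day.

0.47 m/day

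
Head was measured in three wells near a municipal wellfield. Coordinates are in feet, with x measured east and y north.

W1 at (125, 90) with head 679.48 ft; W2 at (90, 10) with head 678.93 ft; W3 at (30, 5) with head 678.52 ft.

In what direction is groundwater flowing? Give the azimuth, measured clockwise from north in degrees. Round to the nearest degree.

238°

With h = a·x + b·y + c and W1 as origin, the differences give:
  (-35)·a + (-80)·b = -0.55
  (-95)·a + (-85)·b = -0.96
Eliminate b (×(-85) and ×(-80), subtract): -4625·a = -30.050 → a = ∂h/∂x = +0.006497
Back-substitute: b = ∂h/∂y = +0.004032.
Flow direction (−∇h) has components (-0.006497 E, -0.004032 N).
Azimuth = atan2(E, N) = atan2(-0.006497, -0.004032) = 238.2° ≈ 238°.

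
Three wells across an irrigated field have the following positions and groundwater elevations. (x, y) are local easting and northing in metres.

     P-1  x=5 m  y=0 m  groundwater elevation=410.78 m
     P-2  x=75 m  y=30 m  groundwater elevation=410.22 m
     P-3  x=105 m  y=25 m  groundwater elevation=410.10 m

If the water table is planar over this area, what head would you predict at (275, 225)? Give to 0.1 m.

With h = a·x + b·y + c and P-1 as origin, the differences give:
  70·a + 30·b = -0.56
  100·a + 25·b = -0.68
Eliminate b (×25 and ×30, subtract): -1250·a = 6.400 → a = ∂h/∂x = -0.005120
Back-substitute: b = ∂h/∂y = -0.006720.
h(275, 225) = 410.78 + (-0.005120)·(270) + (-0.006720)·(225) = 410.78 -1.382 -1.512 = 407.886 m.

407.9 m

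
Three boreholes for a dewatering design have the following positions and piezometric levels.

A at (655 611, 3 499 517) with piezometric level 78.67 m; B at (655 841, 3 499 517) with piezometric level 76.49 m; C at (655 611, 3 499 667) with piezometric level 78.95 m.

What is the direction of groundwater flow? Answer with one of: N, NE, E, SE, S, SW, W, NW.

E

∂h/∂x = (76.49 − 78.67) / (655841 − 655611) = -0.009478
∂h/∂y = (78.95 − 78.67) / (3499667 − 3499517) = +0.001867
Flow = −∇h = (+0.009478 east, -0.001867 north), which points east.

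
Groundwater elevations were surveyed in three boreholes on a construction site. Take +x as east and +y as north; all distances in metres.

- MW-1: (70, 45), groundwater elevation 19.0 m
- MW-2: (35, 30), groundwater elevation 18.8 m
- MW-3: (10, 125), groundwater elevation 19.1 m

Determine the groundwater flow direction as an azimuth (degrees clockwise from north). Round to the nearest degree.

Three-point gradient (reference MW-1): Δ to MW-2 = (-35, -15, -0.2), Δ to MW-3 = (-60, 80, +0.1).
∂h/∂x = +0.003919, ∂h/∂y = +0.004189 (det = -3700).
Flow direction (−∇h) has components (-0.003919 E, -0.004189 N).
Azimuth = atan2(E, N) = atan2(-0.003919, -0.004189) = 223.1° ≈ 223°.

223°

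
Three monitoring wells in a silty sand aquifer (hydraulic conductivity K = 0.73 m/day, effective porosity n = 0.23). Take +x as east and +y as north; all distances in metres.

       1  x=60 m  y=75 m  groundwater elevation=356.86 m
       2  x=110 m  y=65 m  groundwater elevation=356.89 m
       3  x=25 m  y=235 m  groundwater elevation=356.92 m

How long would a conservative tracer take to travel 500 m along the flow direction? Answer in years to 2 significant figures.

Differences from 1: to 2 (Δx, Δy, Δh) = (50, -10, +0.03); to 3 = (-35, 160, +0.06).
Solve a·Δx + b·Δy = Δh: det = 50·160 − (-35)·(-10) = 7650.
∂h/∂x = [(+0.03)·160 − (+0.06)·(-10)] / 7650 = +0.0007059
∂h/∂y = [50·(+0.06) − (-35)·(+0.03)] / 7650 = +0.0005294
|∇h| = √(0.0007059² + 0.0005294²) = 0.0008824
Seepage velocity v = K·i/n = 0.73 × 0.0008824 / 0.23 = 0.002801 m/day.
t = 500 / 0.002801 = 1.785e+05 days = 489 years.

490 years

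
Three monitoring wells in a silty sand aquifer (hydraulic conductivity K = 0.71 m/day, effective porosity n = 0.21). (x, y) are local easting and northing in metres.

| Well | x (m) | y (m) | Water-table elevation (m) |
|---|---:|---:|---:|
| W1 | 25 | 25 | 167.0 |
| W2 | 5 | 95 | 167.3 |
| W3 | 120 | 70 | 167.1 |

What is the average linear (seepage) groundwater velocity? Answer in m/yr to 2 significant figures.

Taking W1 as reference: W2−W1 = (-20, 70, +0.3); W3−W1 = (95, 45, +0.1).
Solve a·Δx + b·Δy = Δh: det = (-20)·45 − 95·70 = -7550.
∂h/∂x = [(+0.3)·45 − (+0.1)·70] / -7550 = -0.0008609
∂h/∂y = [(-20)·(+0.1) − 95·(+0.3)] / -7550 = +0.004040
|∇h| = √(-0.0008609² + 0.004040²) = 0.004131
Seepage velocity v = K·i/n = 0.71 × 0.004131 / 0.21 = 0.01397 m/day = 5.103 m/yr.

5.1 m/yr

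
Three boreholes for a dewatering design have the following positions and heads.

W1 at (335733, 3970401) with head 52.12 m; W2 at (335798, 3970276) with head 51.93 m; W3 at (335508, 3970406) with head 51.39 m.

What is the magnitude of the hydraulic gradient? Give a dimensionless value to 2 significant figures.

0.0046

Differences from W1: to W2 (Δx, Δy, Δh) = (65, -125, -0.19); to W3 = (-225, 5, -0.73).
Determinant of the coordinate differences = 65·5 − (-225)·(-125) = -27800.
∂h/∂x = [(-0.19)·5 − (-0.73)·(-125)] / -27800 = +0.003317
∂h/∂y = [65·(-0.73) − (-225)·(-0.19)] / -27800 = +0.003245
|∇h| = √(0.003317² + 0.003245²) = 0.00464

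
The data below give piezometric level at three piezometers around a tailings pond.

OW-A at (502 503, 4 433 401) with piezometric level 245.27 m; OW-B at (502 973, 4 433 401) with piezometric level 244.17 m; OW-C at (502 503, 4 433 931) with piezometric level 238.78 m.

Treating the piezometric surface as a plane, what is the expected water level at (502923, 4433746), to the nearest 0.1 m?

∂h/∂x = (244.17 − 245.27) / (502973 − 502503) = -0.002340
∂h/∂y = (238.78 − 245.27) / (4433931 − 4433401) = -0.01225
h(502923, 4433746) = 245.27 + (-0.002340)·(420) + (-0.01225)·(345) = 245.27 -0.983 -4.225 = 240.062 m.

240.1 m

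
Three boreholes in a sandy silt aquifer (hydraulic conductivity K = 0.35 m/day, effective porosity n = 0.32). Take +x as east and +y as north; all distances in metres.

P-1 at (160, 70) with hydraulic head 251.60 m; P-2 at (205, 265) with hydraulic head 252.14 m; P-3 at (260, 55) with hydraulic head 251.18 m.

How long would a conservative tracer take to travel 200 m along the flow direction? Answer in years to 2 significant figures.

97 years

Three-point gradient (reference P-1): Δ to P-2 = (45, 195, +0.54), Δ to P-3 = (100, -15, -0.42).
∂h/∂x = -0.003658, ∂h/∂y = +0.003613 (det = -20175).
|∇h| = √(-0.003658² + 0.003613²) = 0.005141
Seepage velocity v = K·i/n = 0.35 × 0.005141 / 0.32 = 0.005623 m/day.
t = 200 / 0.005623 = 3.557e+04 days = 97.4 years.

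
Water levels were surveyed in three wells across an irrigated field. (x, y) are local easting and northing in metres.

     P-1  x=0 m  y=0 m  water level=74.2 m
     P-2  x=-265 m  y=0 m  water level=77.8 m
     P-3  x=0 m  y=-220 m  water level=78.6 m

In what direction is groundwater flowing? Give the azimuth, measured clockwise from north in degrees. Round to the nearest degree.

∂h/∂x = (77.8 − 74.2) / (-265 − 0) = -0.01358
∂h/∂y = (78.6 − 74.2) / (-220 − 0) = -0.02000
Flow direction (−∇h) has components (+0.01358 E, +0.02000 N).
Azimuth = atan2(E, N) = atan2(+0.01358, +0.02000) = 34.2° ≈ 034°.

034°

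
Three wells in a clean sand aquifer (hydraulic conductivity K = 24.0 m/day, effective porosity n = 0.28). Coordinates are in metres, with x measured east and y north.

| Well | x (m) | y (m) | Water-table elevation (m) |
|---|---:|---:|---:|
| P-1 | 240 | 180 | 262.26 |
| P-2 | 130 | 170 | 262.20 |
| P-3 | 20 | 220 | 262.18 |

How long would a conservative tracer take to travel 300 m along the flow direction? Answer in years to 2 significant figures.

12 years

Taking P-1 as reference: P-2−P-1 = (-110, -10, -0.06); P-3−P-1 = (-220, 40, -0.08).
Determinant of the coordinate differences = (-110)·40 − (-220)·(-10) = -6600.
∂h/∂x = [(-0.06)·40 − (-0.08)·(-10)] / -6600 = +0.0004848
∂h/∂y = [(-110)·(-0.08) − (-220)·(-0.06)] / -6600 = +0.0006667
|∇h| = √(0.0004848² + 0.0006667²) = 0.0008243
Seepage velocity v = K·i/n = 24.0 × 0.0008243 / 0.28 = 0.07065 m/day.
t = 300 / 0.07065 = 4246 days = 11.6 years.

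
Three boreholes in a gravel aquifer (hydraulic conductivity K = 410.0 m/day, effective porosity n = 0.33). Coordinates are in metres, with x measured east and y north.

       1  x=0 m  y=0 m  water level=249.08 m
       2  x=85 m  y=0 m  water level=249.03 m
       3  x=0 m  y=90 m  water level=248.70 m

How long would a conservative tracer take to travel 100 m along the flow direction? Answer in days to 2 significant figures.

∂h/∂x = (249.03 − 249.08) / (85 − 0) = -0.0005882
∂h/∂y = (248.70 − 249.08) / (90 − 0) = -0.004222
|∇h| = √(-0.0005882² + -0.004222²) = 0.004263
Seepage velocity v = K·i/n = 410.0 × 0.004263 / 0.33 = 5.296 m/day.
t = 100 / 5.296 = 18.88 days.

19 days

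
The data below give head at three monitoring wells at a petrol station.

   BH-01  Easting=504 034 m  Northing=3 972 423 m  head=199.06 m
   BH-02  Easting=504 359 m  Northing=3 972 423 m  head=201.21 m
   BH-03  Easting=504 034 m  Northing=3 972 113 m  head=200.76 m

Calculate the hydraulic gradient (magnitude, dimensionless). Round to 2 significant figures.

0.0086

∂h/∂x = (201.21 − 199.06) / (504359 − 504034) = +0.006615
∂h/∂y = (200.76 − 199.06) / (3972113 − 3972423) = -0.005484
|∇h| = √(0.006615² + -0.005484²) = 0.008593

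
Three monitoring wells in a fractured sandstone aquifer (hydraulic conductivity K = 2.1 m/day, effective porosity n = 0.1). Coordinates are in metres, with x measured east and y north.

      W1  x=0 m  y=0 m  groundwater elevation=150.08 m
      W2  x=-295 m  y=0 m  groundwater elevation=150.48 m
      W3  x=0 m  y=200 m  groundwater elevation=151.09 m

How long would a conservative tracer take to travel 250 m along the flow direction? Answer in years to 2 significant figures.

∂h/∂x = (150.48 − 150.08) / (-295 − 0) = -0.001356
∂h/∂y = (151.09 − 150.08) / (200 − 0) = +0.005050
|∇h| = √(-0.001356² + 0.005050²) = 0.005229
Seepage velocity v = K·i/n = 2.1 × 0.005229 / 0.1 = 0.1098 m/day.
t = 250 / 0.1098 = 2277 days = 6.23 years.

6.2 years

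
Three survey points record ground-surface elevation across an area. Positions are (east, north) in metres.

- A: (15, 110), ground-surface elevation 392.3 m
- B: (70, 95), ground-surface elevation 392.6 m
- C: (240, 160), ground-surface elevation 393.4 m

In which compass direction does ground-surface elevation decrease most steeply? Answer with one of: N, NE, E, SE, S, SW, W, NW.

With z = a·x + b·y + c and A as origin, the differences give:
  55·a + (-15)·b = +0.3
  225·a + 50·b = +1.1
Eliminate b (×50 and ×(-15), subtract): 6125·a = 31.50 → a = ∂z/∂x = +0.005143
Back-substitute: b = ∂z/∂y = -0.001143.
Steepest decrease is along −∇f = (-0.005143 E, +0.001143 N) → west.

W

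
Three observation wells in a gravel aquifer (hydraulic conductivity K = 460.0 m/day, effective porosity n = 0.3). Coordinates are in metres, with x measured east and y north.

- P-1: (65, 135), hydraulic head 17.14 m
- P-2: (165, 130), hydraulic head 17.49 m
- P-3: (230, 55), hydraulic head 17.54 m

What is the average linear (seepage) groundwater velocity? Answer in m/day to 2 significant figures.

With h = a·x + b·y + c and P-1 as origin, the differences give:
  100·a + (-5)·b = +0.35
  165·a + (-80)·b = +0.40
Eliminate b (×(-80) and ×(-5), subtract): -7175·a = -26.000 → a = ∂h/∂x = +0.003624
Back-substitute: b = ∂h/∂y = +0.002474.
|∇h| = √(0.003624² + 0.002474²) = 0.004388
Seepage velocity v = K·i/n = 460.0 × 0.004388 / 0.3 = 6.728 m/day.

6.7 m/day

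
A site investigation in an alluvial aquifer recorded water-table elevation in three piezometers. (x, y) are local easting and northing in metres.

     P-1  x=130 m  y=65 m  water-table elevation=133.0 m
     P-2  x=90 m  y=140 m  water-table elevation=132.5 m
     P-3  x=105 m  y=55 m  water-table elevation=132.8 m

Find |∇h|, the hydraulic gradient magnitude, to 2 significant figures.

Differences from P-1: to P-2 (Δx, Δy, Δh) = (-40, 75, -0.5); to P-3 = (-25, -10, -0.2).
Solve a·Δx + b·Δy = Δh: det = (-40)·(-10) − (-25)·75 = 2275.
∂h/∂x = [(-0.5)·(-10) − (-0.2)·75] / 2275 = +0.008791
∂h/∂y = [(-40)·(-0.2) − (-25)·(-0.5)] / 2275 = -0.001978
|∇h| = √(0.008791² + -0.001978²) = 0.009011

0.0090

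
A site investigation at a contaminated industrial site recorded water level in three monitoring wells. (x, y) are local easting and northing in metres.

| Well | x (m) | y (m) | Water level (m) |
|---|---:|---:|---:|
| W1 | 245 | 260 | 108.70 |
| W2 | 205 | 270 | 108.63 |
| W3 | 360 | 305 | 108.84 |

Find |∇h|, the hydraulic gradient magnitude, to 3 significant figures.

0.00175

With h = a·x + b·y + c and W1 as origin, the differences give:
  (-40)·a + 10·b = -0.07
  115·a + 45·b = +0.14
Eliminate b (×45 and ×10, subtract): -2950·a = -4.550 → a = ∂h/∂x = +0.001542
Back-substitute: b = ∂h/∂y = -0.0008305.
|∇h| = √(0.001542² + -0.0008305²) = 0.001751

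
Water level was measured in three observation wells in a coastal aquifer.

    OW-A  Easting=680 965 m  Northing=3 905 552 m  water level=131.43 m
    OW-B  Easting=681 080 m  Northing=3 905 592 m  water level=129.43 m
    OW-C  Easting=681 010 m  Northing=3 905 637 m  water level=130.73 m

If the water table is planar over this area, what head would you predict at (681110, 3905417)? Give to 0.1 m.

128.7 m

Taking OW-A as reference: OW-B−OW-A = (115, 40, -2.00); OW-C−OW-A = (45, 85, -0.70).
Solve a·Δx + b·Δy = Δh: det = 115·85 − 45·40 = 7975.
∂h/∂x = [(-2.00)·85 − (-0.70)·40] / 7975 = -0.01781
∂h/∂y = [115·(-0.70) − 45·(-2.00)] / 7975 = +0.001191
h(681110, 3905417) = 131.43 + (-0.01781)·(145) + (+0.001191)·(-135) = 131.43 -2.582 -0.161 = 128.687 m.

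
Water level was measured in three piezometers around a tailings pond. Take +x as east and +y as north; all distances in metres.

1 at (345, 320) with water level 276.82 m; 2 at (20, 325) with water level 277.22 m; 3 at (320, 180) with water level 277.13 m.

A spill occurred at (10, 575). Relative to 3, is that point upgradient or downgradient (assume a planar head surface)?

Taking 1 as reference: 2−1 = (-325, 5, +0.40); 3−1 = (-25, -140, +0.31).
Solve a·Δx + b·Δy = Δh: det = (-325)·(-140) − (-25)·5 = 45625.
∂h/∂x = [(+0.40)·(-140) − (+0.31)·5] / 45625 = -0.001261
∂h/∂y = [(-325)·(+0.31) − (-25)·(+0.40)] / 45625 = -0.001989
Head at (10, 575) = 276.82 + (-0.001261)·(-335) + (-0.001989)·(255) = 276.74 m.
That is lower than the 277.13 m at 3, so the point is downgradient.

downgradient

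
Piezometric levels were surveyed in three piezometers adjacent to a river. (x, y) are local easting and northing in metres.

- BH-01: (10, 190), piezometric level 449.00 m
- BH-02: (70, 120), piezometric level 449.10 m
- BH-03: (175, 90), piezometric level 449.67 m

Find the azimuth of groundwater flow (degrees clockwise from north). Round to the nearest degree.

Differences from BH-01: to BH-02 (Δx, Δy, Δh) = (60, -70, +0.10); to BH-03 = (165, -100, +0.67).
Solve a·Δx + b·Δy = Δh: det = 60·(-100) − 165·(-70) = 5550.
∂h/∂x = [(+0.10)·(-100) − (+0.67)·(-70)] / 5550 = +0.006649
∂h/∂y = [60·(+0.67) − 165·(+0.10)] / 5550 = +0.004270
Flow direction (−∇h) has components (-0.006649 E, -0.004270 N).
Azimuth = atan2(E, N) = atan2(-0.006649, -0.004270) = 237.3° ≈ 237°.

237°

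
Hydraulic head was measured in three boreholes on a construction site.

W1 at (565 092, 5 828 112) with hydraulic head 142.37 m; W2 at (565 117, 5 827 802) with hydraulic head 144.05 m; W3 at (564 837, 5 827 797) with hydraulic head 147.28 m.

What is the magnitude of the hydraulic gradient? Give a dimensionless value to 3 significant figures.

Differences from W1: to W2 (Δx, Δy, Δh) = (25, -310, +1.68); to W3 = (-255, -315, +4.91).
Determinant of the coordinate differences = 25·(-315) − (-255)·(-310) = -86925.
∂h/∂x = [(+1.68)·(-315) − (+4.91)·(-310)] / -86925 = -0.01142
∂h/∂y = [25·(+4.91) − (-255)·(+1.68)] / -86925 = -0.006341
|∇h| = √(-0.01142² + -0.006341²) = 0.01306

0.0131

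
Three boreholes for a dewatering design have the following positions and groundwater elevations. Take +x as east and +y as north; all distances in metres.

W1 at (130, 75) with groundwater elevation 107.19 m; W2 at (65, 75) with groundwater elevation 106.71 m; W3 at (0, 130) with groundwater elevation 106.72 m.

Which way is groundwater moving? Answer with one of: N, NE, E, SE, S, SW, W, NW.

Differences from W1: to W2 (Δx, Δy, Δh) = (-65, 0, -0.48); to W3 = (-130, 55, -0.47).
Solve a·Δx + b·Δy = Δh: det = (-65)·55 − (-130)·0 = -3575.
∂h/∂x = [(-0.48)·55 − (-0.47)·0] / -3575 = +0.007385
∂h/∂y = [(-65)·(-0.47) − (-130)·(-0.48)] / -3575 = +0.008909
Flow = −∇h = (-0.007385 east, -0.008909 north), which points southwest.

SW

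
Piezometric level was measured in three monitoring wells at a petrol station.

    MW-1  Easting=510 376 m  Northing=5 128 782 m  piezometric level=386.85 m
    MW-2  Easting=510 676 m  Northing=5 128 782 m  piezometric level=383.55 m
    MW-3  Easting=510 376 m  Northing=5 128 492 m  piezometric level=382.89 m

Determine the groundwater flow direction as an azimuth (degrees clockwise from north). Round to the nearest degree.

141°

∂h/∂x = (383.55 − 386.85) / (510676 − 510376) = -0.01100
∂h/∂y = (382.89 − 386.85) / (5128492 − 5128782) = +0.01366
Flow direction (−∇h) has components (+0.01100 E, -0.01366 N).
Azimuth = atan2(E, N) = atan2(+0.01100, -0.01366) = 141.1° ≈ 141°.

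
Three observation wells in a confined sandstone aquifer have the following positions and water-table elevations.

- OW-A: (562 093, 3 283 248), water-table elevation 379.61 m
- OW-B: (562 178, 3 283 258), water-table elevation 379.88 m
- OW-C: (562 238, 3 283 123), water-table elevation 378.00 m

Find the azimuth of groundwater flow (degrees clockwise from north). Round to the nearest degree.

186°

Taking OW-A as reference: OW-B−OW-A = (85, 10, +0.27); OW-C−OW-A = (145, -125, -1.61).
Determinant of the coordinate differences = 85·(-125) − 145·10 = -12075.
∂h/∂x = [(+0.27)·(-125) − (-1.61)·10] / -12075 = +0.001462
∂h/∂y = [85·(-1.61) − 145·(+0.27)] / -12075 = +0.01458
Flow direction (−∇h) has components (-0.001462 E, -0.01458 N).
Azimuth = atan2(E, N) = atan2(-0.001462, -0.01458) = 185.7° ≈ 186°.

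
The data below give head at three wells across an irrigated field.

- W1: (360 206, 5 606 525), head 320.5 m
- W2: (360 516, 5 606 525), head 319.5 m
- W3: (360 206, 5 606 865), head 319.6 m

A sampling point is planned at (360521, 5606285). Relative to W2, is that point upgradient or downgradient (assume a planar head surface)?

upgradient

∂h/∂x = (319.5 − 320.5) / (360516 − 360206) = -0.003226
∂h/∂y = (319.6 − 320.5) / (5606865 − 5606525) = -0.002647
Head at (360521, 5606285) = 320.5 + (-0.003226)·(315) + (-0.002647)·(-240) = 320.12 m.
That is higher than the 319.5 m at W2, so the point is upgradient.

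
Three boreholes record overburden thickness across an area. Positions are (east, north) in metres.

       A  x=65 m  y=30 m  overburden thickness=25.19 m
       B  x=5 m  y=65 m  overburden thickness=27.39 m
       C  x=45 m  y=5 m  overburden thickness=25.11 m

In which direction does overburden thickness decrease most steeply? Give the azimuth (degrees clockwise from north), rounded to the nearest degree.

Taking A as reference: B−A = (-60, 35, +2.20); C−A = (-20, -25, -0.08).
Determinant of the coordinate differences = (-60)·(-25) − (-20)·35 = 2200.
∂d/∂x = [(+2.20)·(-25) − (-0.08)·35] / 2200 = -0.02373
∂d/∂y = [(-60)·(-0.08) − (-20)·(+2.20)] / 2200 = +0.02218
Steepest decrease is along −∇f: components (+0.02373 E, -0.02218 N).
Azimuth = atan2(+0.02373, -0.02218) = 133.1° ≈ 133°.

133°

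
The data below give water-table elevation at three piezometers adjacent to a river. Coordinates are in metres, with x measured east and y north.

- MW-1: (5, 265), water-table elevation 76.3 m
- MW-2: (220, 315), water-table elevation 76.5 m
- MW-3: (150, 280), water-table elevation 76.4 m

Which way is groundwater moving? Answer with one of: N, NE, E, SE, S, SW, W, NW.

S

With h = a·x + b·y + c and MW-1 as origin, the differences give:
  215·a + 50·b = +0.2
  145·a + 15·b = +0.1
Eliminate b (×15 and ×50, subtract): -4025·a = -2.00 → a = ∂h/∂x = +0.0004969
Back-substitute: b = ∂h/∂y = +0.001863.
Flow = −∇h = (-0.0004969 east, -0.001863 north), which points south.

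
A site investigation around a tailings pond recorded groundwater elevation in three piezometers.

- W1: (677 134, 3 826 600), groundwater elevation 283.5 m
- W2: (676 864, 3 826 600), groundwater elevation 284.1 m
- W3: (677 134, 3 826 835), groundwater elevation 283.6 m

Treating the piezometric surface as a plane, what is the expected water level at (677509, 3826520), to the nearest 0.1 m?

∂h/∂x = (284.1 − 283.5) / (676864 − 677134) = -0.002222
∂h/∂y = (283.6 − 283.5) / (3826835 − 3826600) = +0.0004255
h(677509, 3826520) = 283.5 + (-0.002222)·(375) + (+0.0004255)·(-80) = 283.5 -0.833 -0.034 = 282.633 m.

282.6 m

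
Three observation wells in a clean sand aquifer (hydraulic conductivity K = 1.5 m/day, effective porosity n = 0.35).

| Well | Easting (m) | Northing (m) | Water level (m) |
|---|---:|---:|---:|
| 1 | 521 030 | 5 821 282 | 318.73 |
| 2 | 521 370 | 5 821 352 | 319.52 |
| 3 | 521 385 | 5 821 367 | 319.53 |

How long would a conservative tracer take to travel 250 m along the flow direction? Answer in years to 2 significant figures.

Taking 1 as reference: 2−1 = (340, 70, +0.79); 3−1 = (355, 85, +0.80).
Determinant of the coordinate differences = 340·85 − 355·70 = 4050.
∂h/∂x = [(+0.79)·85 − (+0.80)·70] / 4050 = +0.002753
∂h/∂y = [340·(+0.80) − 355·(+0.79)] / 4050 = -0.002086
|∇h| = √(0.002753² + -0.002086²) = 0.003454
Seepage velocity v = K·i/n = 1.5 × 0.003454 / 0.35 = 0.0148 m/day.
t = 250 / 0.0148 = 1.689e+04 days = 46.2 years.

46 years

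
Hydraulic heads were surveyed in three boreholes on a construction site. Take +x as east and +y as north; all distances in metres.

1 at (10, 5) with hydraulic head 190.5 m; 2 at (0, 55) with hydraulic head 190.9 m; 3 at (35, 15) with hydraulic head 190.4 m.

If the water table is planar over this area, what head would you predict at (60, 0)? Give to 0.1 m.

Differences from 1: to 2 (Δx, Δy, Δh) = (-10, 50, +0.4); to 3 = (25, 10, -0.1).
Determinant of the coordinate differences = (-10)·10 − 25·50 = -1350.
∂h/∂x = [(+0.4)·10 − (-0.1)·50] / -1350 = -0.006667
∂h/∂y = [(-10)·(-0.1) − 25·(+0.4)] / -1350 = +0.006667
h(60, 0) = 190.5 + (-0.006667)·(50) + (+0.006667)·(-5) = 190.5 -0.333 -0.033 = 190.133 m.

190.1 m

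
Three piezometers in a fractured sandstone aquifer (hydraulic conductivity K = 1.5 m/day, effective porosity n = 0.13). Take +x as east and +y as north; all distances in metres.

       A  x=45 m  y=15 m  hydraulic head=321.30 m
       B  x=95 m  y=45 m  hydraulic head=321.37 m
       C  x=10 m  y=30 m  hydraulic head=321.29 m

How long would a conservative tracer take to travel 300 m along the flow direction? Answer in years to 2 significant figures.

Taking A as reference: B−A = (50, 30, +0.07); C−A = (-35, 15, -0.01).
Determinant of the coordinate differences = 50·15 − (-35)·30 = 1800.
∂h/∂x = [(+0.07)·15 − (-0.01)·30] / 1800 = +0.0007500
∂h/∂y = [50·(-0.01) − (-35)·(+0.07)] / 1800 = +0.001083
|∇h| = √(0.0007500² + 0.001083²) = 0.001317
Seepage velocity v = K·i/n = 1.5 × 0.001317 / 0.13 = 0.0152 m/day.
t = 300 / 0.0152 = 1.974e+04 days = 54 years.

54 years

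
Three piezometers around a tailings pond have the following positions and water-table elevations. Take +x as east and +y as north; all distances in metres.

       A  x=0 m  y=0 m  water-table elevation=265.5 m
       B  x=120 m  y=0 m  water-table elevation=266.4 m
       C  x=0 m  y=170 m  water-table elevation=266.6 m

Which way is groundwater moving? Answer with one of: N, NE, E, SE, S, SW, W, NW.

SW

∂h/∂x = (266.4 − 265.5) / (120 − 0) = +0.007500
∂h/∂y = (266.6 − 265.5) / (170 − 0) = +0.006471
Flow = −∇h = (-0.007500 east, -0.006471 north), which points southwest.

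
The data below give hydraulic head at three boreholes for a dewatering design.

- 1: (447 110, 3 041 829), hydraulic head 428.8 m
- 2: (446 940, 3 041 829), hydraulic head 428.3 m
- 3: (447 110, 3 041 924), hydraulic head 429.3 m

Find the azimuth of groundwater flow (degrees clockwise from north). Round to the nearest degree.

∂h/∂x = (428.3 − 428.8) / (446940 − 447110) = +0.002941
∂h/∂y = (429.3 − 428.8) / (3041924 − 3041829) = +0.005263
Flow direction (−∇h) has components (-0.002941 E, -0.005263 N).
Azimuth = atan2(E, N) = atan2(-0.002941, -0.005263) = 209.2° ≈ 209°.

209°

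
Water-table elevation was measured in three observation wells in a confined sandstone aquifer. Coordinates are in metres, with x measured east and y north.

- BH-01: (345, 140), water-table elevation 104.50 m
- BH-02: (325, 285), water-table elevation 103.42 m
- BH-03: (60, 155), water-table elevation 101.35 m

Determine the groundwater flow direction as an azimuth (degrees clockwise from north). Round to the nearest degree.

Differences from BH-01: to BH-02 (Δx, Δy, Δh) = (-20, 145, -1.08); to BH-03 = (-285, 15, -3.15).
Solve a·Δx + b·Δy = Δh: det = (-20)·15 − (-285)·145 = 41025.
∂h/∂x = [(-1.08)·15 − (-3.15)·145] / 41025 = +0.01074
∂h/∂y = [(-20)·(-3.15) − (-285)·(-1.08)] / 41025 = -0.005967
Flow direction (−∇h) has components (-0.01074 E, +0.005967 N).
Azimuth = atan2(E, N) = atan2(-0.01074, +0.005967) = 299.1° ≈ 299°.

299°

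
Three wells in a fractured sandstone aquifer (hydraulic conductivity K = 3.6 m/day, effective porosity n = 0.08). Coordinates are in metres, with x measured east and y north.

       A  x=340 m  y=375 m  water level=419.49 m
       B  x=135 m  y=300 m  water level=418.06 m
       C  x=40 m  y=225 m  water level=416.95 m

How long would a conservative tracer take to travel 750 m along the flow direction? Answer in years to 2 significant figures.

4.0 years

With h = a·x + b·y + c and A as origin, the differences give:
  (-205)·a + (-75)·b = -1.43
  (-300)·a + (-150)·b = -2.54
Eliminate b (×(-150) and ×(-75), subtract): 8250·a = 24.000 → a = ∂h/∂x = +0.002909
Back-substitute: b = ∂h/∂y = +0.01112.
|∇h| = √(0.002909² + 0.01112²) = 0.01149
Seepage velocity v = K·i/n = 3.6 × 0.01149 / 0.08 = 0.5171 m/day.
t = 750 / 0.5171 = 1450 days = 3.97 years.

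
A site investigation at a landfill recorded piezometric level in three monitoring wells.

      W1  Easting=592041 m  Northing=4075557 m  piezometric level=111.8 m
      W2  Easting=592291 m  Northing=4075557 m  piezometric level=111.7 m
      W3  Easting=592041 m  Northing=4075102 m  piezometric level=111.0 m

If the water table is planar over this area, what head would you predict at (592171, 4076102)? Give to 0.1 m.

112.7 m

∂h/∂x = (111.7 − 111.8) / (592291 − 592041) = -0.0004000
∂h/∂y = (111.0 − 111.8) / (4075102 − 4075557) = +0.001758
h(592171, 4076102) = 111.8 + (-0.0004000)·(130) + (+0.001758)·(545) = 111.8 -0.052 +0.958 = 112.706 m.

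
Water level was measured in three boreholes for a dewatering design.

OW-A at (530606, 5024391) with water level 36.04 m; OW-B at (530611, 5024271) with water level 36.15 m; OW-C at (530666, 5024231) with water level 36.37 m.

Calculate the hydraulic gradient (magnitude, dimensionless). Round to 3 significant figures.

0.00352

With h = a·x + b·y + c and OW-A as origin, the differences give:
  5·a + (-120)·b = +0.11
  60·a + (-160)·b = +0.33
Eliminate b (×(-160) and ×(-120), subtract): 6400·a = 22.000 → a = ∂h/∂x = +0.003437
Back-substitute: b = ∂h/∂y = -0.0007734.
|∇h| = √(0.003437² + -0.0007734²) = 0.003523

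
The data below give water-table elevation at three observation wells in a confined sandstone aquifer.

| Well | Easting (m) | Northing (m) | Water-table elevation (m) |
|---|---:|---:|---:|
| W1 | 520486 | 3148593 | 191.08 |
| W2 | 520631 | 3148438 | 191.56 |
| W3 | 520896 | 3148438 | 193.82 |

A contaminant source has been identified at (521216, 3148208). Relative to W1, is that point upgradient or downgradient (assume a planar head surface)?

upgradient

With h = a·x + b·y + c and W1 as origin, the differences give:
  145·a + (-155)·b = +0.48
  410·a + (-155)·b = +2.74
Eliminate b (×(-155) and ×(-155), subtract): 41075·a = 350.300 → a = ∂h/∂x = +0.008528
Back-substitute: b = ∂h/∂y = +0.004881.
Head at (521216, 3148208) = 191.08 + (+0.008528)·(730) + (+0.004881)·(-385) = 195.43 m.
That is higher than the 191.08 m at W1, so the point is upgradient.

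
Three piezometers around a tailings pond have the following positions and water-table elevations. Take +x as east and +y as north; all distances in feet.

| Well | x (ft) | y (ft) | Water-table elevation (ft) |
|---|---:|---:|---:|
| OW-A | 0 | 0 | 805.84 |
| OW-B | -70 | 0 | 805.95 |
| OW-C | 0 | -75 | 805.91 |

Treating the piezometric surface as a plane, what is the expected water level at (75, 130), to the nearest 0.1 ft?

805.6 ft

∂h/∂x = (805.95 − 805.84) / (-70 − 0) = -0.001571
∂h/∂y = (805.91 − 805.84) / (-75 − 0) = -0.0009333
h(75, 130) = 805.84 + (-0.001571)·(75) + (-0.0009333)·(130) = 805.84 -0.118 -0.121 = 805.601 ft.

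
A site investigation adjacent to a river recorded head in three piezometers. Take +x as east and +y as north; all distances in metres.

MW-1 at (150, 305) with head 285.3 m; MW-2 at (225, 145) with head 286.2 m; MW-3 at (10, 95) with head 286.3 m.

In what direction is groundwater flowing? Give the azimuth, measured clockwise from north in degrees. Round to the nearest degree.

352°

With h = a·x + b·y + c and MW-1 as origin, the differences give:
  75·a + (-160)·b = +0.9
  (-140)·a + (-210)·b = +1.0
Eliminate b (×(-210) and ×(-160), subtract): -38150·a = -29.00 → a = ∂h/∂x = +0.0007602
Back-substitute: b = ∂h/∂y = -0.005269.
Flow direction (−∇h) has components (-0.0007602 E, +0.005269 N).
Azimuth = atan2(E, N) = atan2(-0.0007602, +0.005269) = 351.8° ≈ 352°.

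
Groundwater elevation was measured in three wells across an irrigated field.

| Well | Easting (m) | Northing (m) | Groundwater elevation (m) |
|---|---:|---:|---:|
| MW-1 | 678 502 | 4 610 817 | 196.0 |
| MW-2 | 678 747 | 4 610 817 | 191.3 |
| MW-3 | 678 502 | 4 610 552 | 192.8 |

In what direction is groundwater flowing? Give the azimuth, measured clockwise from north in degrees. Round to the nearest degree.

122°

∂h/∂x = (191.3 − 196.0) / (678747 − 678502) = -0.01918
∂h/∂y = (192.8 − 196.0) / (4610552 − 4610817) = +0.01208
Flow direction (−∇h) has components (+0.01918 E, -0.01208 N).
Azimuth = atan2(E, N) = atan2(+0.01918, -0.01208) = 122.2° ≈ 122°.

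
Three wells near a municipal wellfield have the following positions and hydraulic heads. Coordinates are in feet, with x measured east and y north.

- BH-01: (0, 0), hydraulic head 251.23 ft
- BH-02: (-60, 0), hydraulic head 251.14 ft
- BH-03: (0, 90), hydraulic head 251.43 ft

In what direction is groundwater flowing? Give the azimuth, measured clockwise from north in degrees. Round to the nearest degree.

∂h/∂x = (251.14 − 251.23) / (-60 − 0) = +0.001500
∂h/∂y = (251.43 − 251.23) / (90 − 0) = +0.002222
Flow direction (−∇h) has components (-0.001500 E, -0.002222 N).
Azimuth = atan2(E, N) = atan2(-0.001500, -0.002222) = 214.0° ≈ 214°.

214°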